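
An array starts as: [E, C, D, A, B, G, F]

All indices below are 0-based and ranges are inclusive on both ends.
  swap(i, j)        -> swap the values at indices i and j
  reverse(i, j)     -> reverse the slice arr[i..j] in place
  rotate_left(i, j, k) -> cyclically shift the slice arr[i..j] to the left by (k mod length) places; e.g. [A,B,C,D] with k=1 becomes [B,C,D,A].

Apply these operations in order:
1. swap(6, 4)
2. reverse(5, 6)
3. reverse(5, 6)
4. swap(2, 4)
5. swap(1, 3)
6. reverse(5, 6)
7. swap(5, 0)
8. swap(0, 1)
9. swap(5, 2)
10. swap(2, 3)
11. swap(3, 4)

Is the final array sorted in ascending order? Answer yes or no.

Answer: yes

Derivation:
After 1 (swap(6, 4)): [E, C, D, A, F, G, B]
After 2 (reverse(5, 6)): [E, C, D, A, F, B, G]
After 3 (reverse(5, 6)): [E, C, D, A, F, G, B]
After 4 (swap(2, 4)): [E, C, F, A, D, G, B]
After 5 (swap(1, 3)): [E, A, F, C, D, G, B]
After 6 (reverse(5, 6)): [E, A, F, C, D, B, G]
After 7 (swap(5, 0)): [B, A, F, C, D, E, G]
After 8 (swap(0, 1)): [A, B, F, C, D, E, G]
After 9 (swap(5, 2)): [A, B, E, C, D, F, G]
After 10 (swap(2, 3)): [A, B, C, E, D, F, G]
After 11 (swap(3, 4)): [A, B, C, D, E, F, G]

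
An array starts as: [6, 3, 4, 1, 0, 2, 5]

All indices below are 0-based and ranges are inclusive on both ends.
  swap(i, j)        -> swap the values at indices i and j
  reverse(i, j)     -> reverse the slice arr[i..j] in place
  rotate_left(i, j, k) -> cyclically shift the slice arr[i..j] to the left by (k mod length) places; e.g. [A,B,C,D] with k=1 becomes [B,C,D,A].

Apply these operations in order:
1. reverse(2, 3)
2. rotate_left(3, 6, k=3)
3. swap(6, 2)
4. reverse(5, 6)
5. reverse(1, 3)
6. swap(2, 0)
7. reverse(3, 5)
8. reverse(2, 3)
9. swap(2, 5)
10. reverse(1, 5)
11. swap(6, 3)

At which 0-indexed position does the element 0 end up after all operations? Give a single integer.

Answer: 3

Derivation:
After 1 (reverse(2, 3)): [6, 3, 1, 4, 0, 2, 5]
After 2 (rotate_left(3, 6, k=3)): [6, 3, 1, 5, 4, 0, 2]
After 3 (swap(6, 2)): [6, 3, 2, 5, 4, 0, 1]
After 4 (reverse(5, 6)): [6, 3, 2, 5, 4, 1, 0]
After 5 (reverse(1, 3)): [6, 5, 2, 3, 4, 1, 0]
After 6 (swap(2, 0)): [2, 5, 6, 3, 4, 1, 0]
After 7 (reverse(3, 5)): [2, 5, 6, 1, 4, 3, 0]
After 8 (reverse(2, 3)): [2, 5, 1, 6, 4, 3, 0]
After 9 (swap(2, 5)): [2, 5, 3, 6, 4, 1, 0]
After 10 (reverse(1, 5)): [2, 1, 4, 6, 3, 5, 0]
After 11 (swap(6, 3)): [2, 1, 4, 0, 3, 5, 6]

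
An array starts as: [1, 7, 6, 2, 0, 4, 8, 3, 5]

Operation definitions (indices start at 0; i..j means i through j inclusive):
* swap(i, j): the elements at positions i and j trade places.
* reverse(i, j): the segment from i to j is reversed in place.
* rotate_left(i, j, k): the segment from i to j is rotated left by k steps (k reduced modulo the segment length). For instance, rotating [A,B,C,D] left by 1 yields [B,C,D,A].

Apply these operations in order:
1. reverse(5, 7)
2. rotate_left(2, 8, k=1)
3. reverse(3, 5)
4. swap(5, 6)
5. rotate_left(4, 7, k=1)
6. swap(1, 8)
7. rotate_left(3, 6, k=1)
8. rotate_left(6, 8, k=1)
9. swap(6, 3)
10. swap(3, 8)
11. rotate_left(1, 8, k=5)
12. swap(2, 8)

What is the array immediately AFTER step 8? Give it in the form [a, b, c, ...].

After 1 (reverse(5, 7)): [1, 7, 6, 2, 0, 3, 8, 4, 5]
After 2 (rotate_left(2, 8, k=1)): [1, 7, 2, 0, 3, 8, 4, 5, 6]
After 3 (reverse(3, 5)): [1, 7, 2, 8, 3, 0, 4, 5, 6]
After 4 (swap(5, 6)): [1, 7, 2, 8, 3, 4, 0, 5, 6]
After 5 (rotate_left(4, 7, k=1)): [1, 7, 2, 8, 4, 0, 5, 3, 6]
After 6 (swap(1, 8)): [1, 6, 2, 8, 4, 0, 5, 3, 7]
After 7 (rotate_left(3, 6, k=1)): [1, 6, 2, 4, 0, 5, 8, 3, 7]
After 8 (rotate_left(6, 8, k=1)): [1, 6, 2, 4, 0, 5, 3, 7, 8]

Answer: [1, 6, 2, 4, 0, 5, 3, 7, 8]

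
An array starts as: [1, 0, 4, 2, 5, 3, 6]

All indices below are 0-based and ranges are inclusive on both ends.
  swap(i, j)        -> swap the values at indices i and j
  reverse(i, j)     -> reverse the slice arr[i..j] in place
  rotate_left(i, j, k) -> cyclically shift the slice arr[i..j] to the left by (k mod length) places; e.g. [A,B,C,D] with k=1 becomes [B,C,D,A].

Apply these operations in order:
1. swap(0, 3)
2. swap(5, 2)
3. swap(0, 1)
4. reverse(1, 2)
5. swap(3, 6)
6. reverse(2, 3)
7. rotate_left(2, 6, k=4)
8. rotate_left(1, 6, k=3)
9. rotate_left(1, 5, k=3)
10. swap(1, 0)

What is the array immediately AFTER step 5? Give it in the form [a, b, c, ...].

After 1 (swap(0, 3)): [2, 0, 4, 1, 5, 3, 6]
After 2 (swap(5, 2)): [2, 0, 3, 1, 5, 4, 6]
After 3 (swap(0, 1)): [0, 2, 3, 1, 5, 4, 6]
After 4 (reverse(1, 2)): [0, 3, 2, 1, 5, 4, 6]
After 5 (swap(3, 6)): [0, 3, 2, 6, 5, 4, 1]

Answer: [0, 3, 2, 6, 5, 4, 1]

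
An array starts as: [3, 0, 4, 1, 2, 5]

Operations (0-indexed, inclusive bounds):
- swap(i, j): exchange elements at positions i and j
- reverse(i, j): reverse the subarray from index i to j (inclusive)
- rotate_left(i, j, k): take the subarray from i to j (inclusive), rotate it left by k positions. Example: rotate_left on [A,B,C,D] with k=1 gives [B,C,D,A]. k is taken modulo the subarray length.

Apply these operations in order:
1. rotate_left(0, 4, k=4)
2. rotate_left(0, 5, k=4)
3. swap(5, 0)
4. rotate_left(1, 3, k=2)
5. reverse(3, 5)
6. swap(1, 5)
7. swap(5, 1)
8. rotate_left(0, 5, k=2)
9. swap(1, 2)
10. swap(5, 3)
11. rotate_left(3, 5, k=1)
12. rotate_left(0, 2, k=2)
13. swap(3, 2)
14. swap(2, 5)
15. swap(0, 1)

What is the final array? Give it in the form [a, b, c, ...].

Answer: [5, 1, 3, 0, 2, 4]

Derivation:
After 1 (rotate_left(0, 4, k=4)): [2, 3, 0, 4, 1, 5]
After 2 (rotate_left(0, 5, k=4)): [1, 5, 2, 3, 0, 4]
After 3 (swap(5, 0)): [4, 5, 2, 3, 0, 1]
After 4 (rotate_left(1, 3, k=2)): [4, 3, 5, 2, 0, 1]
After 5 (reverse(3, 5)): [4, 3, 5, 1, 0, 2]
After 6 (swap(1, 5)): [4, 2, 5, 1, 0, 3]
After 7 (swap(5, 1)): [4, 3, 5, 1, 0, 2]
After 8 (rotate_left(0, 5, k=2)): [5, 1, 0, 2, 4, 3]
After 9 (swap(1, 2)): [5, 0, 1, 2, 4, 3]
After 10 (swap(5, 3)): [5, 0, 1, 3, 4, 2]
After 11 (rotate_left(3, 5, k=1)): [5, 0, 1, 4, 2, 3]
After 12 (rotate_left(0, 2, k=2)): [1, 5, 0, 4, 2, 3]
After 13 (swap(3, 2)): [1, 5, 4, 0, 2, 3]
After 14 (swap(2, 5)): [1, 5, 3, 0, 2, 4]
After 15 (swap(0, 1)): [5, 1, 3, 0, 2, 4]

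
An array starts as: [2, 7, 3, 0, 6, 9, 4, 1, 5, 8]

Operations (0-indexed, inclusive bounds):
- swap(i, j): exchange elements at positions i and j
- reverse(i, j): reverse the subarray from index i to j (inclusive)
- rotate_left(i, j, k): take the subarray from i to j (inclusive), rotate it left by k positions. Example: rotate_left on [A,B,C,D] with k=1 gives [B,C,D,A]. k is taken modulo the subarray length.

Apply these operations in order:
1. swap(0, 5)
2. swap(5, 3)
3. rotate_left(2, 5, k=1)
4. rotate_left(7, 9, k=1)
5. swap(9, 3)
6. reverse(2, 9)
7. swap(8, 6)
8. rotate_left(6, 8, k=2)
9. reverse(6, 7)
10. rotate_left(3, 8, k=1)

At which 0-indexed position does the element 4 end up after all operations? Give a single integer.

After 1 (swap(0, 5)): [9, 7, 3, 0, 6, 2, 4, 1, 5, 8]
After 2 (swap(5, 3)): [9, 7, 3, 2, 6, 0, 4, 1, 5, 8]
After 3 (rotate_left(2, 5, k=1)): [9, 7, 2, 6, 0, 3, 4, 1, 5, 8]
After 4 (rotate_left(7, 9, k=1)): [9, 7, 2, 6, 0, 3, 4, 5, 8, 1]
After 5 (swap(9, 3)): [9, 7, 2, 1, 0, 3, 4, 5, 8, 6]
After 6 (reverse(2, 9)): [9, 7, 6, 8, 5, 4, 3, 0, 1, 2]
After 7 (swap(8, 6)): [9, 7, 6, 8, 5, 4, 1, 0, 3, 2]
After 8 (rotate_left(6, 8, k=2)): [9, 7, 6, 8, 5, 4, 3, 1, 0, 2]
After 9 (reverse(6, 7)): [9, 7, 6, 8, 5, 4, 1, 3, 0, 2]
After 10 (rotate_left(3, 8, k=1)): [9, 7, 6, 5, 4, 1, 3, 0, 8, 2]

Answer: 4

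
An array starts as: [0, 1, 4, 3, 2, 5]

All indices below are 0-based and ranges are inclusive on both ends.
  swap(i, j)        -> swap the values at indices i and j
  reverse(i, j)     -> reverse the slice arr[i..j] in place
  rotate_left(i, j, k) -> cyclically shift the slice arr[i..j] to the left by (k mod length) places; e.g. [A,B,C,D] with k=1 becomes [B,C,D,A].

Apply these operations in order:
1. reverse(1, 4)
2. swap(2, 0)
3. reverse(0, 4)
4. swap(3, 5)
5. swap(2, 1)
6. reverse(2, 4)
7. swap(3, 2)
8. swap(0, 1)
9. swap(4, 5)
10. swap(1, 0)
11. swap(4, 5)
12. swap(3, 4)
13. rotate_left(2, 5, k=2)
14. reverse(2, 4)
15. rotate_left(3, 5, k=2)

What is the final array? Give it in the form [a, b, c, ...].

Answer: [1, 0, 5, 4, 2, 3]

Derivation:
After 1 (reverse(1, 4)): [0, 2, 3, 4, 1, 5]
After 2 (swap(2, 0)): [3, 2, 0, 4, 1, 5]
After 3 (reverse(0, 4)): [1, 4, 0, 2, 3, 5]
After 4 (swap(3, 5)): [1, 4, 0, 5, 3, 2]
After 5 (swap(2, 1)): [1, 0, 4, 5, 3, 2]
After 6 (reverse(2, 4)): [1, 0, 3, 5, 4, 2]
After 7 (swap(3, 2)): [1, 0, 5, 3, 4, 2]
After 8 (swap(0, 1)): [0, 1, 5, 3, 4, 2]
After 9 (swap(4, 5)): [0, 1, 5, 3, 2, 4]
After 10 (swap(1, 0)): [1, 0, 5, 3, 2, 4]
After 11 (swap(4, 5)): [1, 0, 5, 3, 4, 2]
After 12 (swap(3, 4)): [1, 0, 5, 4, 3, 2]
After 13 (rotate_left(2, 5, k=2)): [1, 0, 3, 2, 5, 4]
After 14 (reverse(2, 4)): [1, 0, 5, 2, 3, 4]
After 15 (rotate_left(3, 5, k=2)): [1, 0, 5, 4, 2, 3]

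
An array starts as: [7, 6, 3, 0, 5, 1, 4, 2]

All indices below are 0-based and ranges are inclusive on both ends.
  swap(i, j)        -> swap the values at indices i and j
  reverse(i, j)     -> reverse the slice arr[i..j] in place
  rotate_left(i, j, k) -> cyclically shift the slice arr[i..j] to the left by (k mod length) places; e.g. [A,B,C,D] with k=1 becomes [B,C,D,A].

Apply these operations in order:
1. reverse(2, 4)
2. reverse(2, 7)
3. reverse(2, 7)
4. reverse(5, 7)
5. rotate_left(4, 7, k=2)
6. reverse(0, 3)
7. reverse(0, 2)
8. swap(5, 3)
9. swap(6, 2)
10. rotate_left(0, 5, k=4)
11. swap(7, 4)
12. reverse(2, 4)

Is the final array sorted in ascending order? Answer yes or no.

After 1 (reverse(2, 4)): [7, 6, 5, 0, 3, 1, 4, 2]
After 2 (reverse(2, 7)): [7, 6, 2, 4, 1, 3, 0, 5]
After 3 (reverse(2, 7)): [7, 6, 5, 0, 3, 1, 4, 2]
After 4 (reverse(5, 7)): [7, 6, 5, 0, 3, 2, 4, 1]
After 5 (rotate_left(4, 7, k=2)): [7, 6, 5, 0, 4, 1, 3, 2]
After 6 (reverse(0, 3)): [0, 5, 6, 7, 4, 1, 3, 2]
After 7 (reverse(0, 2)): [6, 5, 0, 7, 4, 1, 3, 2]
After 8 (swap(5, 3)): [6, 5, 0, 1, 4, 7, 3, 2]
After 9 (swap(6, 2)): [6, 5, 3, 1, 4, 7, 0, 2]
After 10 (rotate_left(0, 5, k=4)): [4, 7, 6, 5, 3, 1, 0, 2]
After 11 (swap(7, 4)): [4, 7, 6, 5, 2, 1, 0, 3]
After 12 (reverse(2, 4)): [4, 7, 2, 5, 6, 1, 0, 3]

Answer: no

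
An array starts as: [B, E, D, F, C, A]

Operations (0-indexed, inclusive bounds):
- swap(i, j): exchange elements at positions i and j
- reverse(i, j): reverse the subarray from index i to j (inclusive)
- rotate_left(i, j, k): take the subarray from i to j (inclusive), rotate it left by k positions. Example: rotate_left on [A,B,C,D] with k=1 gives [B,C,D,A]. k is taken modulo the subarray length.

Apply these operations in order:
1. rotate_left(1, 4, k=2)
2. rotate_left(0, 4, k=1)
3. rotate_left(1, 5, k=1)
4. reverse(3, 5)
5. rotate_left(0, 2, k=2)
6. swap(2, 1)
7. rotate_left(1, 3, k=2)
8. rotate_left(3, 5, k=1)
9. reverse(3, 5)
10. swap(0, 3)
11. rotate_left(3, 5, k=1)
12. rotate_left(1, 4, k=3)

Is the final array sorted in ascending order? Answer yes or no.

After 1 (rotate_left(1, 4, k=2)): [B, F, C, E, D, A]
After 2 (rotate_left(0, 4, k=1)): [F, C, E, D, B, A]
After 3 (rotate_left(1, 5, k=1)): [F, E, D, B, A, C]
After 4 (reverse(3, 5)): [F, E, D, C, A, B]
After 5 (rotate_left(0, 2, k=2)): [D, F, E, C, A, B]
After 6 (swap(2, 1)): [D, E, F, C, A, B]
After 7 (rotate_left(1, 3, k=2)): [D, C, E, F, A, B]
After 8 (rotate_left(3, 5, k=1)): [D, C, E, A, B, F]
After 9 (reverse(3, 5)): [D, C, E, F, B, A]
After 10 (swap(0, 3)): [F, C, E, D, B, A]
After 11 (rotate_left(3, 5, k=1)): [F, C, E, B, A, D]
After 12 (rotate_left(1, 4, k=3)): [F, A, C, E, B, D]

Answer: no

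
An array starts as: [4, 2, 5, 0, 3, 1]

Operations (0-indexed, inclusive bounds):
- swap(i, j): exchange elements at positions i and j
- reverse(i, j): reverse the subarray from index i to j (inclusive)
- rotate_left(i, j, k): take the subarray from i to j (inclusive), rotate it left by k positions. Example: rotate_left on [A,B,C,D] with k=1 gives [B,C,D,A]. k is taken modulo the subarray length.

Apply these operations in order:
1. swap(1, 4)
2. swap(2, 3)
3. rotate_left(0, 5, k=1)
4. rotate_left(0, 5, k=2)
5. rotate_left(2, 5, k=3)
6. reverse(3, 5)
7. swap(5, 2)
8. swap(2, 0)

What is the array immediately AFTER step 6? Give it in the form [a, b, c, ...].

After 1 (swap(1, 4)): [4, 3, 5, 0, 2, 1]
After 2 (swap(2, 3)): [4, 3, 0, 5, 2, 1]
After 3 (rotate_left(0, 5, k=1)): [3, 0, 5, 2, 1, 4]
After 4 (rotate_left(0, 5, k=2)): [5, 2, 1, 4, 3, 0]
After 5 (rotate_left(2, 5, k=3)): [5, 2, 0, 1, 4, 3]
After 6 (reverse(3, 5)): [5, 2, 0, 3, 4, 1]

Answer: [5, 2, 0, 3, 4, 1]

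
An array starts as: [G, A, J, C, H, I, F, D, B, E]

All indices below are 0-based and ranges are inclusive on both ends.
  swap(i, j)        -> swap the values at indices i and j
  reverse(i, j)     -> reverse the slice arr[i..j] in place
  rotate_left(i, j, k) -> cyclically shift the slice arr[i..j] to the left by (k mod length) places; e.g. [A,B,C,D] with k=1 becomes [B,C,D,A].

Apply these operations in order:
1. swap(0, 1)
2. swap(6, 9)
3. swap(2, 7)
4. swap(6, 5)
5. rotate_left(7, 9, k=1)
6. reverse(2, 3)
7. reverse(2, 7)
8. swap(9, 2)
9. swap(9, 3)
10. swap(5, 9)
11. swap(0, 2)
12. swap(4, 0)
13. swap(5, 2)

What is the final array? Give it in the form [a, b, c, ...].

Answer: [E, G, I, B, J, A, D, C, F, H]

Derivation:
After 1 (swap(0, 1)): [A, G, J, C, H, I, F, D, B, E]
After 2 (swap(6, 9)): [A, G, J, C, H, I, E, D, B, F]
After 3 (swap(2, 7)): [A, G, D, C, H, I, E, J, B, F]
After 4 (swap(6, 5)): [A, G, D, C, H, E, I, J, B, F]
After 5 (rotate_left(7, 9, k=1)): [A, G, D, C, H, E, I, B, F, J]
After 6 (reverse(2, 3)): [A, G, C, D, H, E, I, B, F, J]
After 7 (reverse(2, 7)): [A, G, B, I, E, H, D, C, F, J]
After 8 (swap(9, 2)): [A, G, J, I, E, H, D, C, F, B]
After 9 (swap(9, 3)): [A, G, J, B, E, H, D, C, F, I]
After 10 (swap(5, 9)): [A, G, J, B, E, I, D, C, F, H]
After 11 (swap(0, 2)): [J, G, A, B, E, I, D, C, F, H]
After 12 (swap(4, 0)): [E, G, A, B, J, I, D, C, F, H]
After 13 (swap(5, 2)): [E, G, I, B, J, A, D, C, F, H]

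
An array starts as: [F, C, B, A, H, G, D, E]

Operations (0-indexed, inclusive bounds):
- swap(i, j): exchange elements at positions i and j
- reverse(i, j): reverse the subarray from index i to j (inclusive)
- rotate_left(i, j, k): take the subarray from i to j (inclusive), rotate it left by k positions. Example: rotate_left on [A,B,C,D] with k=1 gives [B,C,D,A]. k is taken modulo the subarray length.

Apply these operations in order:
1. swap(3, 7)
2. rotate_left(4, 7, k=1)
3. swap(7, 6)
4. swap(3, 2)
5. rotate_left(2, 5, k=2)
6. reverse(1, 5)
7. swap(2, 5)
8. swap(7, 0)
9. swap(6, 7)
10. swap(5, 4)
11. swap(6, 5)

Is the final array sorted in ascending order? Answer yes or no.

Answer: yes

Derivation:
After 1 (swap(3, 7)): [F, C, B, E, H, G, D, A]
After 2 (rotate_left(4, 7, k=1)): [F, C, B, E, G, D, A, H]
After 3 (swap(7, 6)): [F, C, B, E, G, D, H, A]
After 4 (swap(3, 2)): [F, C, E, B, G, D, H, A]
After 5 (rotate_left(2, 5, k=2)): [F, C, G, D, E, B, H, A]
After 6 (reverse(1, 5)): [F, B, E, D, G, C, H, A]
After 7 (swap(2, 5)): [F, B, C, D, G, E, H, A]
After 8 (swap(7, 0)): [A, B, C, D, G, E, H, F]
After 9 (swap(6, 7)): [A, B, C, D, G, E, F, H]
After 10 (swap(5, 4)): [A, B, C, D, E, G, F, H]
After 11 (swap(6, 5)): [A, B, C, D, E, F, G, H]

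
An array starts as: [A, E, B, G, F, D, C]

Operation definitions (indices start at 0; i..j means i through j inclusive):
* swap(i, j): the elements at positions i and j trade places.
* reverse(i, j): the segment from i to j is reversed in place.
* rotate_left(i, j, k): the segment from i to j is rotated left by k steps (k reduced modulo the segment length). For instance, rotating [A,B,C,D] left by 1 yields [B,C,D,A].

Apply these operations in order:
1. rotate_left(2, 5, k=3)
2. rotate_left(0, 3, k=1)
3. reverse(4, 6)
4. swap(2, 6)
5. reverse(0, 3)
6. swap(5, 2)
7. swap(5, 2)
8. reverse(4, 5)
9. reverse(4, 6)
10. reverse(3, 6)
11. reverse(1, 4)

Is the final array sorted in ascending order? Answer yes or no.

After 1 (rotate_left(2, 5, k=3)): [A, E, D, B, G, F, C]
After 2 (rotate_left(0, 3, k=1)): [E, D, B, A, G, F, C]
After 3 (reverse(4, 6)): [E, D, B, A, C, F, G]
After 4 (swap(2, 6)): [E, D, G, A, C, F, B]
After 5 (reverse(0, 3)): [A, G, D, E, C, F, B]
After 6 (swap(5, 2)): [A, G, F, E, C, D, B]
After 7 (swap(5, 2)): [A, G, D, E, C, F, B]
After 8 (reverse(4, 5)): [A, G, D, E, F, C, B]
After 9 (reverse(4, 6)): [A, G, D, E, B, C, F]
After 10 (reverse(3, 6)): [A, G, D, F, C, B, E]
After 11 (reverse(1, 4)): [A, C, F, D, G, B, E]

Answer: no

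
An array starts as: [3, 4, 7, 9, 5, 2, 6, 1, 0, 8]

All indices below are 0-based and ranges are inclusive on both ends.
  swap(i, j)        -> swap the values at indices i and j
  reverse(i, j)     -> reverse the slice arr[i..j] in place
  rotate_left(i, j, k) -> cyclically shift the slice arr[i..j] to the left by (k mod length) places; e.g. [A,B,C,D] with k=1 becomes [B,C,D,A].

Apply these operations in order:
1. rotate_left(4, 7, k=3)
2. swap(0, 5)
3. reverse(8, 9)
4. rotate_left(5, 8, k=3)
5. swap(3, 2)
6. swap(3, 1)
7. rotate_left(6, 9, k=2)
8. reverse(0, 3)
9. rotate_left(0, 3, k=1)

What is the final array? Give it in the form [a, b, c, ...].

Answer: [9, 7, 5, 4, 1, 8, 6, 0, 3, 2]

Derivation:
After 1 (rotate_left(4, 7, k=3)): [3, 4, 7, 9, 1, 5, 2, 6, 0, 8]
After 2 (swap(0, 5)): [5, 4, 7, 9, 1, 3, 2, 6, 0, 8]
After 3 (reverse(8, 9)): [5, 4, 7, 9, 1, 3, 2, 6, 8, 0]
After 4 (rotate_left(5, 8, k=3)): [5, 4, 7, 9, 1, 8, 3, 2, 6, 0]
After 5 (swap(3, 2)): [5, 4, 9, 7, 1, 8, 3, 2, 6, 0]
After 6 (swap(3, 1)): [5, 7, 9, 4, 1, 8, 3, 2, 6, 0]
After 7 (rotate_left(6, 9, k=2)): [5, 7, 9, 4, 1, 8, 6, 0, 3, 2]
After 8 (reverse(0, 3)): [4, 9, 7, 5, 1, 8, 6, 0, 3, 2]
After 9 (rotate_left(0, 3, k=1)): [9, 7, 5, 4, 1, 8, 6, 0, 3, 2]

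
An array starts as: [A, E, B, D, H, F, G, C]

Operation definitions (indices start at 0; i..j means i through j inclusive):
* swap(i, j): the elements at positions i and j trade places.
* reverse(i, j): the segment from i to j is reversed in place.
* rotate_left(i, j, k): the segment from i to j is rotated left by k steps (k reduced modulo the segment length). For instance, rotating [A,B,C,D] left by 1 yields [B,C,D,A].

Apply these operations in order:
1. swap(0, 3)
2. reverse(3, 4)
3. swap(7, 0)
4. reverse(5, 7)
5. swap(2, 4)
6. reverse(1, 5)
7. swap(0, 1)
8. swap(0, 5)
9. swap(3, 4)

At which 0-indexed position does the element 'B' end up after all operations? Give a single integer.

After 1 (swap(0, 3)): [D, E, B, A, H, F, G, C]
After 2 (reverse(3, 4)): [D, E, B, H, A, F, G, C]
After 3 (swap(7, 0)): [C, E, B, H, A, F, G, D]
After 4 (reverse(5, 7)): [C, E, B, H, A, D, G, F]
After 5 (swap(2, 4)): [C, E, A, H, B, D, G, F]
After 6 (reverse(1, 5)): [C, D, B, H, A, E, G, F]
After 7 (swap(0, 1)): [D, C, B, H, A, E, G, F]
After 8 (swap(0, 5)): [E, C, B, H, A, D, G, F]
After 9 (swap(3, 4)): [E, C, B, A, H, D, G, F]

Answer: 2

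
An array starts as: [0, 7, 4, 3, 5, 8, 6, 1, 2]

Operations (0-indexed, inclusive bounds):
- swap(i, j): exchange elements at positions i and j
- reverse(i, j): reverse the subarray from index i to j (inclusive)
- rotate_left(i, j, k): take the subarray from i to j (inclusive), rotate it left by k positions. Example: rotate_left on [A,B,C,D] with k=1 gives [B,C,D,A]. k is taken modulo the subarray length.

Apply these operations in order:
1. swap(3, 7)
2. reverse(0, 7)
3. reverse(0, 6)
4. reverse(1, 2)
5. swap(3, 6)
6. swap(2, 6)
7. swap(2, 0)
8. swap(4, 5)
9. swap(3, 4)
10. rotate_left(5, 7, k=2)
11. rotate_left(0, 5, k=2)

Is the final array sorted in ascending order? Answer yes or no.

Answer: no

Derivation:
After 1 (swap(3, 7)): [0, 7, 4, 1, 5, 8, 6, 3, 2]
After 2 (reverse(0, 7)): [3, 6, 8, 5, 1, 4, 7, 0, 2]
After 3 (reverse(0, 6)): [7, 4, 1, 5, 8, 6, 3, 0, 2]
After 4 (reverse(1, 2)): [7, 1, 4, 5, 8, 6, 3, 0, 2]
After 5 (swap(3, 6)): [7, 1, 4, 3, 8, 6, 5, 0, 2]
After 6 (swap(2, 6)): [7, 1, 5, 3, 8, 6, 4, 0, 2]
After 7 (swap(2, 0)): [5, 1, 7, 3, 8, 6, 4, 0, 2]
After 8 (swap(4, 5)): [5, 1, 7, 3, 6, 8, 4, 0, 2]
After 9 (swap(3, 4)): [5, 1, 7, 6, 3, 8, 4, 0, 2]
After 10 (rotate_left(5, 7, k=2)): [5, 1, 7, 6, 3, 0, 8, 4, 2]
After 11 (rotate_left(0, 5, k=2)): [7, 6, 3, 0, 5, 1, 8, 4, 2]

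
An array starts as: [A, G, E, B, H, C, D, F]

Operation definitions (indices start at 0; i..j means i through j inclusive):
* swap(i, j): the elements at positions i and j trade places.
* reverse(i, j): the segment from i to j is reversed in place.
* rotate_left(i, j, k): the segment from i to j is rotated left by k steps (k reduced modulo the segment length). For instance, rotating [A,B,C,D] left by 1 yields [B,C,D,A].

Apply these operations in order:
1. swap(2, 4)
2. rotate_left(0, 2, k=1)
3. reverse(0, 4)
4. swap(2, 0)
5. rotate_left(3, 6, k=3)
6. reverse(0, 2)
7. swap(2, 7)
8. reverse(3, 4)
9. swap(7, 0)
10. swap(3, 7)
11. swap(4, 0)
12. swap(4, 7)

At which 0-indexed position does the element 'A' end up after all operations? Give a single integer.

Answer: 7

Derivation:
After 1 (swap(2, 4)): [A, G, H, B, E, C, D, F]
After 2 (rotate_left(0, 2, k=1)): [G, H, A, B, E, C, D, F]
After 3 (reverse(0, 4)): [E, B, A, H, G, C, D, F]
After 4 (swap(2, 0)): [A, B, E, H, G, C, D, F]
After 5 (rotate_left(3, 6, k=3)): [A, B, E, D, H, G, C, F]
After 6 (reverse(0, 2)): [E, B, A, D, H, G, C, F]
After 7 (swap(2, 7)): [E, B, F, D, H, G, C, A]
After 8 (reverse(3, 4)): [E, B, F, H, D, G, C, A]
After 9 (swap(7, 0)): [A, B, F, H, D, G, C, E]
After 10 (swap(3, 7)): [A, B, F, E, D, G, C, H]
After 11 (swap(4, 0)): [D, B, F, E, A, G, C, H]
After 12 (swap(4, 7)): [D, B, F, E, H, G, C, A]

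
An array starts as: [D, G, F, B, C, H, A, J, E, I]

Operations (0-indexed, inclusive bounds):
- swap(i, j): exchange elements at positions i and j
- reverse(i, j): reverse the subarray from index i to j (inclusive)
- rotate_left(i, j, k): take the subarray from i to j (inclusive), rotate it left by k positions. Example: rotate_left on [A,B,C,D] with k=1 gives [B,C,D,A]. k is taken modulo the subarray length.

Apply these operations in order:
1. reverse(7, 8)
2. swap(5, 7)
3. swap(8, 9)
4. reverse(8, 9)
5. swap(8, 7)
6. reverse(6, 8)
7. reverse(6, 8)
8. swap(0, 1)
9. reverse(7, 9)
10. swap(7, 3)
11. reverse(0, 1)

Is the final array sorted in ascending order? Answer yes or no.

After 1 (reverse(7, 8)): [D, G, F, B, C, H, A, E, J, I]
After 2 (swap(5, 7)): [D, G, F, B, C, E, A, H, J, I]
After 3 (swap(8, 9)): [D, G, F, B, C, E, A, H, I, J]
After 4 (reverse(8, 9)): [D, G, F, B, C, E, A, H, J, I]
After 5 (swap(8, 7)): [D, G, F, B, C, E, A, J, H, I]
After 6 (reverse(6, 8)): [D, G, F, B, C, E, H, J, A, I]
After 7 (reverse(6, 8)): [D, G, F, B, C, E, A, J, H, I]
After 8 (swap(0, 1)): [G, D, F, B, C, E, A, J, H, I]
After 9 (reverse(7, 9)): [G, D, F, B, C, E, A, I, H, J]
After 10 (swap(7, 3)): [G, D, F, I, C, E, A, B, H, J]
After 11 (reverse(0, 1)): [D, G, F, I, C, E, A, B, H, J]

Answer: no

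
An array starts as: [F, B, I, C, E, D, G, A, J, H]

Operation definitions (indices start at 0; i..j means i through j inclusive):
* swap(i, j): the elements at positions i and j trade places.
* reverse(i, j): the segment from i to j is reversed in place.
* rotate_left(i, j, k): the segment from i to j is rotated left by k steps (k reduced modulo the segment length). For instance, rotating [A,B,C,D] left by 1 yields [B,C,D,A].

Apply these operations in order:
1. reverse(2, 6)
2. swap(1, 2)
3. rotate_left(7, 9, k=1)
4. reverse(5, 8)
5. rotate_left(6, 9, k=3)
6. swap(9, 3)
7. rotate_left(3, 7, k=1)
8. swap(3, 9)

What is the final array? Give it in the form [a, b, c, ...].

Answer: [F, G, B, D, H, A, J, C, I, E]

Derivation:
After 1 (reverse(2, 6)): [F, B, G, D, E, C, I, A, J, H]
After 2 (swap(1, 2)): [F, G, B, D, E, C, I, A, J, H]
After 3 (rotate_left(7, 9, k=1)): [F, G, B, D, E, C, I, J, H, A]
After 4 (reverse(5, 8)): [F, G, B, D, E, H, J, I, C, A]
After 5 (rotate_left(6, 9, k=3)): [F, G, B, D, E, H, A, J, I, C]
After 6 (swap(9, 3)): [F, G, B, C, E, H, A, J, I, D]
After 7 (rotate_left(3, 7, k=1)): [F, G, B, E, H, A, J, C, I, D]
After 8 (swap(3, 9)): [F, G, B, D, H, A, J, C, I, E]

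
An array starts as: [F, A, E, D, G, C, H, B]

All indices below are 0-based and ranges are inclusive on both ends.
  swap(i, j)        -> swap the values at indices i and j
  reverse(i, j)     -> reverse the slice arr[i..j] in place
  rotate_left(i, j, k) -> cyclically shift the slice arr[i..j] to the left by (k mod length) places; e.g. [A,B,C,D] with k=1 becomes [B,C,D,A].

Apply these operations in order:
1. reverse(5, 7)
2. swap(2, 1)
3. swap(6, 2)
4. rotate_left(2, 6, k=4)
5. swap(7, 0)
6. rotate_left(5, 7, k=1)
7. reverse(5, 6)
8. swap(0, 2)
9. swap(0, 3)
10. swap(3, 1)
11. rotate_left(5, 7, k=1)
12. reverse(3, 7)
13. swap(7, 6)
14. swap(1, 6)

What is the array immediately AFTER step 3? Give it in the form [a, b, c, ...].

After 1 (reverse(5, 7)): [F, A, E, D, G, B, H, C]
After 2 (swap(2, 1)): [F, E, A, D, G, B, H, C]
After 3 (swap(6, 2)): [F, E, H, D, G, B, A, C]

Answer: [F, E, H, D, G, B, A, C]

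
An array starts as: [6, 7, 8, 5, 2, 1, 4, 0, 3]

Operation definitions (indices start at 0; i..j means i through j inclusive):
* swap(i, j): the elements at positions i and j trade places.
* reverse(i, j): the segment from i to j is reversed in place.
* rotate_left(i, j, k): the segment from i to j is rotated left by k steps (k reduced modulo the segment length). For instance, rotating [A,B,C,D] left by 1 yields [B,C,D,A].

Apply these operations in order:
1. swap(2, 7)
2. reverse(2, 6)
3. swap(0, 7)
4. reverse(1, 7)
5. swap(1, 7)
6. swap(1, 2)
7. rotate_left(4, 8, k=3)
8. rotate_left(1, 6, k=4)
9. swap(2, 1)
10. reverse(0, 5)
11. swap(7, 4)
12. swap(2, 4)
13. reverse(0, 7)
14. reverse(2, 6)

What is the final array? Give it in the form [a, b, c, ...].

After 1 (swap(2, 7)): [6, 7, 0, 5, 2, 1, 4, 8, 3]
After 2 (reverse(2, 6)): [6, 7, 4, 1, 2, 5, 0, 8, 3]
After 3 (swap(0, 7)): [8, 7, 4, 1, 2, 5, 0, 6, 3]
After 4 (reverse(1, 7)): [8, 6, 0, 5, 2, 1, 4, 7, 3]
After 5 (swap(1, 7)): [8, 7, 0, 5, 2, 1, 4, 6, 3]
After 6 (swap(1, 2)): [8, 0, 7, 5, 2, 1, 4, 6, 3]
After 7 (rotate_left(4, 8, k=3)): [8, 0, 7, 5, 6, 3, 2, 1, 4]
After 8 (rotate_left(1, 6, k=4)): [8, 3, 2, 0, 7, 5, 6, 1, 4]
After 9 (swap(2, 1)): [8, 2, 3, 0, 7, 5, 6, 1, 4]
After 10 (reverse(0, 5)): [5, 7, 0, 3, 2, 8, 6, 1, 4]
After 11 (swap(7, 4)): [5, 7, 0, 3, 1, 8, 6, 2, 4]
After 12 (swap(2, 4)): [5, 7, 1, 3, 0, 8, 6, 2, 4]
After 13 (reverse(0, 7)): [2, 6, 8, 0, 3, 1, 7, 5, 4]
After 14 (reverse(2, 6)): [2, 6, 7, 1, 3, 0, 8, 5, 4]

Answer: [2, 6, 7, 1, 3, 0, 8, 5, 4]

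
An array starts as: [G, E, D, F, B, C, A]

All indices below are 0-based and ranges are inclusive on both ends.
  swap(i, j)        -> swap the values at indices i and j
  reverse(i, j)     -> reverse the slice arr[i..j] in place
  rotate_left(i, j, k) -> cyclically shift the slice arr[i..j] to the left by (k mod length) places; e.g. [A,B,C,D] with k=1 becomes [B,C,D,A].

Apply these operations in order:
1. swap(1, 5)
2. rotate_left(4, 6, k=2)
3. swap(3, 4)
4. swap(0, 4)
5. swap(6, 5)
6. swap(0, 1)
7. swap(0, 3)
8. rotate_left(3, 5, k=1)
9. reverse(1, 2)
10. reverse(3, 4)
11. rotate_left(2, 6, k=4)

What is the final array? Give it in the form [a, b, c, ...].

Answer: [A, D, B, F, E, G, C]

Derivation:
After 1 (swap(1, 5)): [G, C, D, F, B, E, A]
After 2 (rotate_left(4, 6, k=2)): [G, C, D, F, A, B, E]
After 3 (swap(3, 4)): [G, C, D, A, F, B, E]
After 4 (swap(0, 4)): [F, C, D, A, G, B, E]
After 5 (swap(6, 5)): [F, C, D, A, G, E, B]
After 6 (swap(0, 1)): [C, F, D, A, G, E, B]
After 7 (swap(0, 3)): [A, F, D, C, G, E, B]
After 8 (rotate_left(3, 5, k=1)): [A, F, D, G, E, C, B]
After 9 (reverse(1, 2)): [A, D, F, G, E, C, B]
After 10 (reverse(3, 4)): [A, D, F, E, G, C, B]
After 11 (rotate_left(2, 6, k=4)): [A, D, B, F, E, G, C]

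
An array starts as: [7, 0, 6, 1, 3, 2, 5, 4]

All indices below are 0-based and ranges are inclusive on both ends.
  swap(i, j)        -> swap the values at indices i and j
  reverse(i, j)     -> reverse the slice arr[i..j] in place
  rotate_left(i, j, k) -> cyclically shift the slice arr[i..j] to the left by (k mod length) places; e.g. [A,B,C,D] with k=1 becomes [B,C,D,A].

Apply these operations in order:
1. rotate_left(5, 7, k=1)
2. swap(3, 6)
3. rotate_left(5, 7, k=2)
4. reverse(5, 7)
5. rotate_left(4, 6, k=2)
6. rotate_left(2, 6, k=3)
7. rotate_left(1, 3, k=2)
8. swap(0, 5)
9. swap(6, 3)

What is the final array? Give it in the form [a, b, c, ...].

After 1 (rotate_left(5, 7, k=1)): [7, 0, 6, 1, 3, 5, 4, 2]
After 2 (swap(3, 6)): [7, 0, 6, 4, 3, 5, 1, 2]
After 3 (rotate_left(5, 7, k=2)): [7, 0, 6, 4, 3, 2, 5, 1]
After 4 (reverse(5, 7)): [7, 0, 6, 4, 3, 1, 5, 2]
After 5 (rotate_left(4, 6, k=2)): [7, 0, 6, 4, 5, 3, 1, 2]
After 6 (rotate_left(2, 6, k=3)): [7, 0, 3, 1, 6, 4, 5, 2]
After 7 (rotate_left(1, 3, k=2)): [7, 1, 0, 3, 6, 4, 5, 2]
After 8 (swap(0, 5)): [4, 1, 0, 3, 6, 7, 5, 2]
After 9 (swap(6, 3)): [4, 1, 0, 5, 6, 7, 3, 2]

Answer: [4, 1, 0, 5, 6, 7, 3, 2]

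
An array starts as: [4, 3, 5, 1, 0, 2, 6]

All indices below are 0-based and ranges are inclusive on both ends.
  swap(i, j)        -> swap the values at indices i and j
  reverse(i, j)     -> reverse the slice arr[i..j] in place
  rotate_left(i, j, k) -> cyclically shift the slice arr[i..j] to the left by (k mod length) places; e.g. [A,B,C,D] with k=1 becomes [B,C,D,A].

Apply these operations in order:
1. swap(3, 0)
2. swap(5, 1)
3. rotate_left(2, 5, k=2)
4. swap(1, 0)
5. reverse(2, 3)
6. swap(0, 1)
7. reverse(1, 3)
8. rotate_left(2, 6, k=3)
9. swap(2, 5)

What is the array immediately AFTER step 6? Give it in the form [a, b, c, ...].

Answer: [1, 2, 3, 0, 5, 4, 6]

Derivation:
After 1 (swap(3, 0)): [1, 3, 5, 4, 0, 2, 6]
After 2 (swap(5, 1)): [1, 2, 5, 4, 0, 3, 6]
After 3 (rotate_left(2, 5, k=2)): [1, 2, 0, 3, 5, 4, 6]
After 4 (swap(1, 0)): [2, 1, 0, 3, 5, 4, 6]
After 5 (reverse(2, 3)): [2, 1, 3, 0, 5, 4, 6]
After 6 (swap(0, 1)): [1, 2, 3, 0, 5, 4, 6]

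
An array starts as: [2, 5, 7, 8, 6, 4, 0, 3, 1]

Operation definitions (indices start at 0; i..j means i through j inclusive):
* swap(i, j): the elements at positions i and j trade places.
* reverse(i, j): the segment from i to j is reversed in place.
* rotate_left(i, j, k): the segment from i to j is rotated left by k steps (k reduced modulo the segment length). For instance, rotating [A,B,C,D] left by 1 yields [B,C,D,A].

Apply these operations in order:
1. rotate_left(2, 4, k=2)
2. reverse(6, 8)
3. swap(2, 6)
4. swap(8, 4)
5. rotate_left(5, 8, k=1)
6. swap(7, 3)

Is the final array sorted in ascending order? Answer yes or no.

After 1 (rotate_left(2, 4, k=2)): [2, 5, 6, 7, 8, 4, 0, 3, 1]
After 2 (reverse(6, 8)): [2, 5, 6, 7, 8, 4, 1, 3, 0]
After 3 (swap(2, 6)): [2, 5, 1, 7, 8, 4, 6, 3, 0]
After 4 (swap(8, 4)): [2, 5, 1, 7, 0, 4, 6, 3, 8]
After 5 (rotate_left(5, 8, k=1)): [2, 5, 1, 7, 0, 6, 3, 8, 4]
After 6 (swap(7, 3)): [2, 5, 1, 8, 0, 6, 3, 7, 4]

Answer: no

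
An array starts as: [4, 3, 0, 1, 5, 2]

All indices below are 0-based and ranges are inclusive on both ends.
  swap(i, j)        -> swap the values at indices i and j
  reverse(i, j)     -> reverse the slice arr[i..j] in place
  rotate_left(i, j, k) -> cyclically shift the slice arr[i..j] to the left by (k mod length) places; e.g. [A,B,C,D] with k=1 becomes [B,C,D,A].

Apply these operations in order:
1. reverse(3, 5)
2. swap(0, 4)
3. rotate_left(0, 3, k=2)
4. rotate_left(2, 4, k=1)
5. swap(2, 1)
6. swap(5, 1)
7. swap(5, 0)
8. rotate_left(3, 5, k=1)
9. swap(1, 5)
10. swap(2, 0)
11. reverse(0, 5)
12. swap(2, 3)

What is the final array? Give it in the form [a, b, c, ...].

After 1 (reverse(3, 5)): [4, 3, 0, 2, 5, 1]
After 2 (swap(0, 4)): [5, 3, 0, 2, 4, 1]
After 3 (rotate_left(0, 3, k=2)): [0, 2, 5, 3, 4, 1]
After 4 (rotate_left(2, 4, k=1)): [0, 2, 3, 4, 5, 1]
After 5 (swap(2, 1)): [0, 3, 2, 4, 5, 1]
After 6 (swap(5, 1)): [0, 1, 2, 4, 5, 3]
After 7 (swap(5, 0)): [3, 1, 2, 4, 5, 0]
After 8 (rotate_left(3, 5, k=1)): [3, 1, 2, 5, 0, 4]
After 9 (swap(1, 5)): [3, 4, 2, 5, 0, 1]
After 10 (swap(2, 0)): [2, 4, 3, 5, 0, 1]
After 11 (reverse(0, 5)): [1, 0, 5, 3, 4, 2]
After 12 (swap(2, 3)): [1, 0, 3, 5, 4, 2]

Answer: [1, 0, 3, 5, 4, 2]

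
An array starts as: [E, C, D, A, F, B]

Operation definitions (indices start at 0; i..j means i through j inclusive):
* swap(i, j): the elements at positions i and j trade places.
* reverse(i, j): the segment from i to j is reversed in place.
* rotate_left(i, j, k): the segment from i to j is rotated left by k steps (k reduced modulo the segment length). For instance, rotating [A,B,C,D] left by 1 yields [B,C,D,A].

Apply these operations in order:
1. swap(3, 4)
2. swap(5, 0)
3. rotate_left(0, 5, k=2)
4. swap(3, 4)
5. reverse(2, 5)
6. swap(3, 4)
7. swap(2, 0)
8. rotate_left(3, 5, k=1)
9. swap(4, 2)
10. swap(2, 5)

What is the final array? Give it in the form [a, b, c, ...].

After 1 (swap(3, 4)): [E, C, D, F, A, B]
After 2 (swap(5, 0)): [B, C, D, F, A, E]
After 3 (rotate_left(0, 5, k=2)): [D, F, A, E, B, C]
After 4 (swap(3, 4)): [D, F, A, B, E, C]
After 5 (reverse(2, 5)): [D, F, C, E, B, A]
After 6 (swap(3, 4)): [D, F, C, B, E, A]
After 7 (swap(2, 0)): [C, F, D, B, E, A]
After 8 (rotate_left(3, 5, k=1)): [C, F, D, E, A, B]
After 9 (swap(4, 2)): [C, F, A, E, D, B]
After 10 (swap(2, 5)): [C, F, B, E, D, A]

Answer: [C, F, B, E, D, A]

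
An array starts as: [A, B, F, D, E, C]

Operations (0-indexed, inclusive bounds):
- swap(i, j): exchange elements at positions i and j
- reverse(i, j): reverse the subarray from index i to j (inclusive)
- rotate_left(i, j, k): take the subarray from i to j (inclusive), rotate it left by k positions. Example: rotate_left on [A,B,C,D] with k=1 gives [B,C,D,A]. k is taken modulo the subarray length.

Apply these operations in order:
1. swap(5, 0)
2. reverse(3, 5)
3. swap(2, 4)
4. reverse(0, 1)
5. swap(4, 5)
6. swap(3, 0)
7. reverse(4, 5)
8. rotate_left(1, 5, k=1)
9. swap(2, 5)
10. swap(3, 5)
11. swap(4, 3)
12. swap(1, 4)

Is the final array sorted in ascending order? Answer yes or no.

Answer: yes

Derivation:
After 1 (swap(5, 0)): [C, B, F, D, E, A]
After 2 (reverse(3, 5)): [C, B, F, A, E, D]
After 3 (swap(2, 4)): [C, B, E, A, F, D]
After 4 (reverse(0, 1)): [B, C, E, A, F, D]
After 5 (swap(4, 5)): [B, C, E, A, D, F]
After 6 (swap(3, 0)): [A, C, E, B, D, F]
After 7 (reverse(4, 5)): [A, C, E, B, F, D]
After 8 (rotate_left(1, 5, k=1)): [A, E, B, F, D, C]
After 9 (swap(2, 5)): [A, E, C, F, D, B]
After 10 (swap(3, 5)): [A, E, C, B, D, F]
After 11 (swap(4, 3)): [A, E, C, D, B, F]
After 12 (swap(1, 4)): [A, B, C, D, E, F]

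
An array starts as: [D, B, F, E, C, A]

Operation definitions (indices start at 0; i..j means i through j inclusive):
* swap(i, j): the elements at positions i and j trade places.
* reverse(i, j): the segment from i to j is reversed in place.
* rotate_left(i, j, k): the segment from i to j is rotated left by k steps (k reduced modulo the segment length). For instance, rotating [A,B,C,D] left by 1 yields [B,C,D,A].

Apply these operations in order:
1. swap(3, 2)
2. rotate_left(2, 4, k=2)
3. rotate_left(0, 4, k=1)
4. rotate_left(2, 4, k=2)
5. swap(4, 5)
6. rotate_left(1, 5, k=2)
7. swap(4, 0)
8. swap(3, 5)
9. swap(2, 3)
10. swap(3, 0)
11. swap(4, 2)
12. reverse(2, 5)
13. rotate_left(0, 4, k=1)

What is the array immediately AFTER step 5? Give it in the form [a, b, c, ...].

Answer: [B, C, D, E, A, F]

Derivation:
After 1 (swap(3, 2)): [D, B, E, F, C, A]
After 2 (rotate_left(2, 4, k=2)): [D, B, C, E, F, A]
After 3 (rotate_left(0, 4, k=1)): [B, C, E, F, D, A]
After 4 (rotate_left(2, 4, k=2)): [B, C, D, E, F, A]
After 5 (swap(4, 5)): [B, C, D, E, A, F]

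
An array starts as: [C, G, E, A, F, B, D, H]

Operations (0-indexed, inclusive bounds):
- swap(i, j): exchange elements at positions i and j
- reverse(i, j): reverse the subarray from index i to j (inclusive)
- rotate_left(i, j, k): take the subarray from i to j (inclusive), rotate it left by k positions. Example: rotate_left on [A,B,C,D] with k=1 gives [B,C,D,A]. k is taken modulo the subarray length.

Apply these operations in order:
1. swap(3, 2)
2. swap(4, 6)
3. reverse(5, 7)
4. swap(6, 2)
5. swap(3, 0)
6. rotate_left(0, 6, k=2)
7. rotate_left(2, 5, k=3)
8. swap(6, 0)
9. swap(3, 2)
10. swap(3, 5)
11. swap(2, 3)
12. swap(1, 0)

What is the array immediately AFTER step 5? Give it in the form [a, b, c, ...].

Answer: [E, G, F, C, D, H, A, B]

Derivation:
After 1 (swap(3, 2)): [C, G, A, E, F, B, D, H]
After 2 (swap(4, 6)): [C, G, A, E, D, B, F, H]
After 3 (reverse(5, 7)): [C, G, A, E, D, H, F, B]
After 4 (swap(6, 2)): [C, G, F, E, D, H, A, B]
After 5 (swap(3, 0)): [E, G, F, C, D, H, A, B]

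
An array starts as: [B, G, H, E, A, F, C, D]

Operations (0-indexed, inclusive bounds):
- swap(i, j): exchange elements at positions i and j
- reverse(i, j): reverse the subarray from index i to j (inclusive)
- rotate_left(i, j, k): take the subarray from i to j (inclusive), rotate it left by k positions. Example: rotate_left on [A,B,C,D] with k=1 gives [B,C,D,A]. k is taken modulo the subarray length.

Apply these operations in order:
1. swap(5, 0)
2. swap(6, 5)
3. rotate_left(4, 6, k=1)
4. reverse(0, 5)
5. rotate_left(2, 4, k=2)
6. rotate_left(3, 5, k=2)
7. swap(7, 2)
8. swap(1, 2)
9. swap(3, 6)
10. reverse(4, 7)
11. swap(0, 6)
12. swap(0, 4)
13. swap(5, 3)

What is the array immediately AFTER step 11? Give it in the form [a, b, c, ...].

Answer: [H, D, C, A, G, F, B, E]

Derivation:
After 1 (swap(5, 0)): [F, G, H, E, A, B, C, D]
After 2 (swap(6, 5)): [F, G, H, E, A, C, B, D]
After 3 (rotate_left(4, 6, k=1)): [F, G, H, E, C, B, A, D]
After 4 (reverse(0, 5)): [B, C, E, H, G, F, A, D]
After 5 (rotate_left(2, 4, k=2)): [B, C, G, E, H, F, A, D]
After 6 (rotate_left(3, 5, k=2)): [B, C, G, F, E, H, A, D]
After 7 (swap(7, 2)): [B, C, D, F, E, H, A, G]
After 8 (swap(1, 2)): [B, D, C, F, E, H, A, G]
After 9 (swap(3, 6)): [B, D, C, A, E, H, F, G]
After 10 (reverse(4, 7)): [B, D, C, A, G, F, H, E]
After 11 (swap(0, 6)): [H, D, C, A, G, F, B, E]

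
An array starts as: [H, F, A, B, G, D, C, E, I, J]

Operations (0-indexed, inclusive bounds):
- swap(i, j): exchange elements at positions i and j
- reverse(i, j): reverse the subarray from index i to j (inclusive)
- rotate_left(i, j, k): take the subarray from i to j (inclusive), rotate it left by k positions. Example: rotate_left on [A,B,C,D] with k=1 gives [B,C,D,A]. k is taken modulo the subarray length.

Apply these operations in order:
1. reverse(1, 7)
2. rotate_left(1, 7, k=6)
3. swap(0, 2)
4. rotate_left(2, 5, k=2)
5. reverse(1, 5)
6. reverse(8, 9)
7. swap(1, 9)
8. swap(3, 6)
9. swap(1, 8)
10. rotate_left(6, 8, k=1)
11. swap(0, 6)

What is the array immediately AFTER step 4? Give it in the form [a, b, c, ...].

Answer: [E, F, D, G, H, C, B, A, I, J]

Derivation:
After 1 (reverse(1, 7)): [H, E, C, D, G, B, A, F, I, J]
After 2 (rotate_left(1, 7, k=6)): [H, F, E, C, D, G, B, A, I, J]
After 3 (swap(0, 2)): [E, F, H, C, D, G, B, A, I, J]
After 4 (rotate_left(2, 5, k=2)): [E, F, D, G, H, C, B, A, I, J]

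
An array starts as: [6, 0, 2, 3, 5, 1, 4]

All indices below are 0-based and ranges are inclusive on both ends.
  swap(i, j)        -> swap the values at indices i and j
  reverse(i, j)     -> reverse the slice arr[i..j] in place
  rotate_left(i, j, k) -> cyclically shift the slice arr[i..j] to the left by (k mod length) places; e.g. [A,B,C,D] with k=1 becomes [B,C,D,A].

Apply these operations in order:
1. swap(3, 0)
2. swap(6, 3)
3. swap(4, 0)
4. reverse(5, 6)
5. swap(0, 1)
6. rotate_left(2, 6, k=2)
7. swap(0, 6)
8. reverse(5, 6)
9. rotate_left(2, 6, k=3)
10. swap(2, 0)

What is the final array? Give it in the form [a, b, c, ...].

After 1 (swap(3, 0)): [3, 0, 2, 6, 5, 1, 4]
After 2 (swap(6, 3)): [3, 0, 2, 4, 5, 1, 6]
After 3 (swap(4, 0)): [5, 0, 2, 4, 3, 1, 6]
After 4 (reverse(5, 6)): [5, 0, 2, 4, 3, 6, 1]
After 5 (swap(0, 1)): [0, 5, 2, 4, 3, 6, 1]
After 6 (rotate_left(2, 6, k=2)): [0, 5, 3, 6, 1, 2, 4]
After 7 (swap(0, 6)): [4, 5, 3, 6, 1, 2, 0]
After 8 (reverse(5, 6)): [4, 5, 3, 6, 1, 0, 2]
After 9 (rotate_left(2, 6, k=3)): [4, 5, 0, 2, 3, 6, 1]
After 10 (swap(2, 0)): [0, 5, 4, 2, 3, 6, 1]

Answer: [0, 5, 4, 2, 3, 6, 1]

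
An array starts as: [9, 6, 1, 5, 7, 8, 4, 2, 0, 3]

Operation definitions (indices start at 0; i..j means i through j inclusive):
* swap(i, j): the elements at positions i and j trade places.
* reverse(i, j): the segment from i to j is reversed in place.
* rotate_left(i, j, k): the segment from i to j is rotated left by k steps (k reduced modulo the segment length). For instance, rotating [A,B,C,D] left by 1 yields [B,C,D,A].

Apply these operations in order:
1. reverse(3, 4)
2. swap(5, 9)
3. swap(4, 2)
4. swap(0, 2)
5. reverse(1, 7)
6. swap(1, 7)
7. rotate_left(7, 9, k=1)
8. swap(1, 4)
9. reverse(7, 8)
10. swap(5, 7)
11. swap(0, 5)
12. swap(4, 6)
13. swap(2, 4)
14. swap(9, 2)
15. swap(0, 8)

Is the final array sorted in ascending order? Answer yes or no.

Answer: yes

Derivation:
After 1 (reverse(3, 4)): [9, 6, 1, 7, 5, 8, 4, 2, 0, 3]
After 2 (swap(5, 9)): [9, 6, 1, 7, 5, 3, 4, 2, 0, 8]
After 3 (swap(4, 2)): [9, 6, 5, 7, 1, 3, 4, 2, 0, 8]
After 4 (swap(0, 2)): [5, 6, 9, 7, 1, 3, 4, 2, 0, 8]
After 5 (reverse(1, 7)): [5, 2, 4, 3, 1, 7, 9, 6, 0, 8]
After 6 (swap(1, 7)): [5, 6, 4, 3, 1, 7, 9, 2, 0, 8]
After 7 (rotate_left(7, 9, k=1)): [5, 6, 4, 3, 1, 7, 9, 0, 8, 2]
After 8 (swap(1, 4)): [5, 1, 4, 3, 6, 7, 9, 0, 8, 2]
After 9 (reverse(7, 8)): [5, 1, 4, 3, 6, 7, 9, 8, 0, 2]
After 10 (swap(5, 7)): [5, 1, 4, 3, 6, 8, 9, 7, 0, 2]
After 11 (swap(0, 5)): [8, 1, 4, 3, 6, 5, 9, 7, 0, 2]
After 12 (swap(4, 6)): [8, 1, 4, 3, 9, 5, 6, 7, 0, 2]
After 13 (swap(2, 4)): [8, 1, 9, 3, 4, 5, 6, 7, 0, 2]
After 14 (swap(9, 2)): [8, 1, 2, 3, 4, 5, 6, 7, 0, 9]
After 15 (swap(0, 8)): [0, 1, 2, 3, 4, 5, 6, 7, 8, 9]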